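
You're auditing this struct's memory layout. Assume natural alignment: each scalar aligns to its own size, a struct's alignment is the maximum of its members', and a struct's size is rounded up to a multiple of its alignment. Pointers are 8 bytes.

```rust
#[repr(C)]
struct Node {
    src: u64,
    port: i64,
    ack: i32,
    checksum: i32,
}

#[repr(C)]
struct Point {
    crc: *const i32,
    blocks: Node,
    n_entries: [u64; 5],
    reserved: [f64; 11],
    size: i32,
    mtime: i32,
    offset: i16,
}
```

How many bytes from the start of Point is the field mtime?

164

Node: @0: src [8B, align 8] → 8; @8: port [8B, align 8] → 16; @16: ack [4B, align 4] → 20; @20: checksum [4B, align 4] → 24; size 24, align 8
@0: crc [8B, align 8] → 8
@8: blocks [24B, align 8] → 32
@32: n_entries [40B, align 8] → 72
@72: reserved [88B, align 8] → 160
@160: size [4B, align 4] → 164
@164: mtime [4B, align 4] → 168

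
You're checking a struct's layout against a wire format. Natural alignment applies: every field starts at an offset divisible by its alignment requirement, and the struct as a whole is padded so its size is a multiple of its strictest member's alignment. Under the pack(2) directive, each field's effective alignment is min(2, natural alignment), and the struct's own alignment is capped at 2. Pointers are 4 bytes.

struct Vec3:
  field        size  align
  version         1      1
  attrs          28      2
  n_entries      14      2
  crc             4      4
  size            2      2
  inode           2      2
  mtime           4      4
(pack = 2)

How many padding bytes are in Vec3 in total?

1

version at 0 (size 1, align 1) → ends 1
pad 1 to align 2 for attrs
attrs at 2 (size 28, align 2) → ends 30
n_entries at 30 (size 14, align 2) → ends 44
crc at 44 (size 4, align 2) → ends 48
size at 48 (size 2, align 2) → ends 50
inode at 50 (size 2, align 2) → ends 52
mtime at 52 (size 4, align 2) → ends 56
total 56 bytes, alignment 2
data bytes 55, size 56 → padding 1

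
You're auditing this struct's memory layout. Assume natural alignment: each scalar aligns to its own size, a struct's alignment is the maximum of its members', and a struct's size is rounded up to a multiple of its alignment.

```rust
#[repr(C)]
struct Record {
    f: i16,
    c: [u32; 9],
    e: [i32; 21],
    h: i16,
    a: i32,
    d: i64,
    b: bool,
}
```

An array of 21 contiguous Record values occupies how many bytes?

0..2  f  (2B, 2-aligned)
2..4  -- padding (2B)
4..40  c  (36B, 4-aligned)
40..124  e  (84B, 4-aligned)
124..126  h  (2B, 2-aligned)
126..128  -- padding (2B)
128..132  a  (4B, 4-aligned)
132..136  -- padding (4B)
136..144  d  (8B, 8-aligned)
144..145  b  (1B, 1-aligned)
145..152  -- tail padding (7B)
sizeof = 152, alignof = 8
array of 21: 21 × 152 = 3192

3192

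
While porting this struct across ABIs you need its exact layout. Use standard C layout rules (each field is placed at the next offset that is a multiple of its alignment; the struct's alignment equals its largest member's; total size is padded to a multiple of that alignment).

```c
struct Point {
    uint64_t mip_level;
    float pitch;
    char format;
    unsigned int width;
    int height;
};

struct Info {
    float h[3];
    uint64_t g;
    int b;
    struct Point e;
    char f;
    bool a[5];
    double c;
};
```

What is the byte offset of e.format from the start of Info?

Point: @0: mip_level [8B, align 8] → 8; @8: pitch [4B, align 4] → 12; @12: format [1B, align 1] → 13; +3 pad (align 4); @16: width [4B, align 4] → 20; @20: height [4B, align 4] → 24; size 24, align 8
@0: h [12B, align 4] → 12
+4 pad (align 8)
@16: g [8B, align 8] → 24
@24: b [4B, align 4] → 28
+4 pad (align 8)
@32: e [24B, align 8] → 56
within Point: format at 12
32 + 12 = 44

44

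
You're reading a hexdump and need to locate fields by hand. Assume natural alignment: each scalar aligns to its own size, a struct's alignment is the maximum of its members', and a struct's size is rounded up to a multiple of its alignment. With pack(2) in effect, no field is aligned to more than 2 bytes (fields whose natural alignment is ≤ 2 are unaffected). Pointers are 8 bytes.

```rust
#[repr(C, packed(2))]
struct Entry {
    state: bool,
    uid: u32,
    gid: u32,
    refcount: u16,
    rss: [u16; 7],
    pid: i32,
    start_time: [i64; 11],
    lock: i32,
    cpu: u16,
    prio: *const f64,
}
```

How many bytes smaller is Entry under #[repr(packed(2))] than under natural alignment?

natural layout:
  state at 0 (size 1, align 1) → ends 1
  pad 3 to align 4 for uid
  uid at 4 (size 4, align 4) → ends 8
  gid at 8 (size 4, align 4) → ends 12
  refcount at 12 (size 2, align 2) → ends 14
  rss at 14 (size 14, align 2) → ends 28
  pid at 28 (size 4, align 4) → ends 32
  start_time at 32 (size 88, align 8) → ends 120
  lock at 120 (size 4, align 4) → ends 124
  cpu at 124 (size 2, align 2) → ends 126
  pad 2 to align 8 for prio
  prio at 128 (size 8, align 8) → ends 136
  total 136 bytes, alignment 8
packed(2) layout:
  state at 0 (size 1, align 1) → ends 1
  pad 1 to align 2 for uid
  uid at 2 (size 4, align 2) → ends 6
  gid at 6 (size 4, align 2) → ends 10
  refcount at 10 (size 2, align 2) → ends 12
  rss at 12 (size 14, align 2) → ends 26
  pid at 26 (size 4, align 2) → ends 30
  start_time at 30 (size 88, align 2) → ends 118
  lock at 118 (size 4, align 2) → ends 122
  cpu at 122 (size 2, align 2) → ends 124
  prio at 124 (size 8, align 2) → ends 132
  total 132 bytes, alignment 2
136 − 132 = 4

4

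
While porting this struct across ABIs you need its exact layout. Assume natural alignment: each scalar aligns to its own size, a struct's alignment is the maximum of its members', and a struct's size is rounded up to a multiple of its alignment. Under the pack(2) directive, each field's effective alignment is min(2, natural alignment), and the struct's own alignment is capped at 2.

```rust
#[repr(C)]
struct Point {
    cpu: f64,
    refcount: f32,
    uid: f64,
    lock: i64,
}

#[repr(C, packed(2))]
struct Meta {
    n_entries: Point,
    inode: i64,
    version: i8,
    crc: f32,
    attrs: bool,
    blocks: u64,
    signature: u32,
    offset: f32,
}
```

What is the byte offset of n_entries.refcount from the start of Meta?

Point: @0: cpu [8B, align 8] → 8; @8: refcount [4B, align 4] → 12; +4 pad (align 8); @16: uid [8B, align 8] → 24; @24: lock [8B, align 8] → 32; size 32, align 8
@0: n_entries [32B, align 2] → 32
within Point: refcount at 8
0 + 8 = 8

8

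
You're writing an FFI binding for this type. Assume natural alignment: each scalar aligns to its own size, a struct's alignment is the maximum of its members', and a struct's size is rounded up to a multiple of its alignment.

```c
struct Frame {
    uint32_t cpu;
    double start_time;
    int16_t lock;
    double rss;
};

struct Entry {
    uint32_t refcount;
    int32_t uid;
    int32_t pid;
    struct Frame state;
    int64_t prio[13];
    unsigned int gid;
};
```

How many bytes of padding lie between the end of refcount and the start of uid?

0

Frame: 0..4  cpu  (4B, 4-aligned); 4..8  -- padding (4B); 8..16  start_time  (8B, 8-aligned); 16..18  lock  (2B, 2-aligned); 18..24  -- padding (6B); 24..32  rss  (8B, 8-aligned); sizeof = 32, alignof = 8
0..4  refcount  (4B, 4-aligned)
4..8  uid  (4B, 4-aligned)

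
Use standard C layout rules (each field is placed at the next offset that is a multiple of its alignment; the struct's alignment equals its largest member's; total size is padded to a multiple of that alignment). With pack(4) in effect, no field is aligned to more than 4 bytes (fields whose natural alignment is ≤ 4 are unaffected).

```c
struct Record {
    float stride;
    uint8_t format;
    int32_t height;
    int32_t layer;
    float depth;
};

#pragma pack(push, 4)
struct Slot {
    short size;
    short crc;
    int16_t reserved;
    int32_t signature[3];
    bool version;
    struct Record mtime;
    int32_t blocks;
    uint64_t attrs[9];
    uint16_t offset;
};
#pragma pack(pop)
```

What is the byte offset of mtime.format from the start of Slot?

Record: @0: stride [4B, align 4] → 4; @4: format [1B, align 1] → 5; +3 pad (align 4); @8: height [4B, align 4] → 12; @12: layer [4B, align 4] → 16; @16: depth [4B, align 4] → 20; size 20, align 4
@0: size [2B, align 2] → 2
@2: crc [2B, align 2] → 4
@4: reserved [2B, align 2] → 6
+2 pad (align 4)
@8: signature [12B, align 4] → 20
@20: version [1B, align 1] → 21
+3 pad (align 4)
@24: mtime [20B, align 4] → 44
within Record: format at 4
24 + 4 = 28

28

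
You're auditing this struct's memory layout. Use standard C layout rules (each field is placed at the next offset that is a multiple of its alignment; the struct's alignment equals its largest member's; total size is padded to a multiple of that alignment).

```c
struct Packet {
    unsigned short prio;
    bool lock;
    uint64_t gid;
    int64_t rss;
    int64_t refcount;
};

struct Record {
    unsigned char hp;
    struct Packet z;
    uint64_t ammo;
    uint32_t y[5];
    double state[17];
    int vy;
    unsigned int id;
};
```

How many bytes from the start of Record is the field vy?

208

Packet: @0: prio [2B, align 2] → 2; @2: lock [1B, align 1] → 3; +5 pad (align 8); @8: gid [8B, align 8] → 16; @16: rss [8B, align 8] → 24; @24: refcount [8B, align 8] → 32; size 32, align 8
@0: hp [1B, align 1] → 1
+7 pad (align 8)
@8: z [32B, align 8] → 40
@40: ammo [8B, align 8] → 48
@48: y [20B, align 4] → 68
+4 pad (align 8)
@72: state [136B, align 8] → 208
@208: vy [4B, align 4] → 212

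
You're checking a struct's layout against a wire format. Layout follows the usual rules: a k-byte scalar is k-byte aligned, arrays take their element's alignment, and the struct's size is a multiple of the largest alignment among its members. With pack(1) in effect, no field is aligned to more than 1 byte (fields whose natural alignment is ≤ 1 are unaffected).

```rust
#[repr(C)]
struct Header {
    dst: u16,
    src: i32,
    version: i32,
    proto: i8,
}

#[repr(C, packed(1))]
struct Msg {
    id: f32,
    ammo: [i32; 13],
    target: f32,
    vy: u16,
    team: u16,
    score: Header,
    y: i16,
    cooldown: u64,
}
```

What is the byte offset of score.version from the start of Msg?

72

Header: dst at 0 (size 2, align 2) → ends 2; pad 2 to align 4 for src; src at 4 (size 4, align 4) → ends 8; version at 8 (size 4, align 4) → ends 12; proto at 12 (size 1, align 1) → ends 13; tail pad 3 to reach multiple of 4; total 16 bytes, alignment 4
id at 0 (size 4, align 1) → ends 4
ammo at 4 (size 52, align 1) → ends 56
target at 56 (size 4, align 1) → ends 60
vy at 60 (size 2, align 1) → ends 62
team at 62 (size 2, align 1) → ends 64
score at 64 (size 16, align 1) → ends 80
within Header: version at 8
64 + 8 = 72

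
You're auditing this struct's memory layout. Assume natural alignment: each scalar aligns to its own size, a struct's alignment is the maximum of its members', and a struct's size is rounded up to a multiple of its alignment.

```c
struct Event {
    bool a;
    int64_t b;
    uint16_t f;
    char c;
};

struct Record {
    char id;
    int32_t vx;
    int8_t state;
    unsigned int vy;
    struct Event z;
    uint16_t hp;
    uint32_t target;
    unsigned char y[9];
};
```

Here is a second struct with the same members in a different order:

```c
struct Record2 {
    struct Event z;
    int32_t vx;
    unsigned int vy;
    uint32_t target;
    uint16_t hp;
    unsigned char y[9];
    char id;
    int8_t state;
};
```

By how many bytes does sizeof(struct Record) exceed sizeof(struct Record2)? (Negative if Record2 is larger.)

Event: @0: a [1B, align 1] → 1; +7 pad (align 8); @8: b [8B, align 8] → 16; @16: f [2B, align 2] → 18; @18: c [1B, align 1] → 19; +5 tail pad (align 8); size 24, align 8
@0: id [1B, align 1] → 1
+3 pad (align 4)
@4: vx [4B, align 4] → 8
@8: state [1B, align 1] → 9
+3 pad (align 4)
@12: vy [4B, align 4] → 16
@16: z [24B, align 8] → 40
@40: hp [2B, align 2] → 42
+2 pad (align 4)
@44: target [4B, align 4] → 48
@48: y [9B, align 1] → 57
+7 tail pad (align 8)
size 64, align 8
— Record2 —
@0: z [24B, align 8] → 24
@24: vx [4B, align 4] → 28
@28: vy [4B, align 4] → 32
@32: target [4B, align 4] → 36
@36: hp [2B, align 2] → 38
@38: y [9B, align 1] → 47
@47: id [1B, align 1] → 48
@48: state [1B, align 1] → 49
+7 tail pad (align 8)
size 56, align 8
64 − 56 = 8

8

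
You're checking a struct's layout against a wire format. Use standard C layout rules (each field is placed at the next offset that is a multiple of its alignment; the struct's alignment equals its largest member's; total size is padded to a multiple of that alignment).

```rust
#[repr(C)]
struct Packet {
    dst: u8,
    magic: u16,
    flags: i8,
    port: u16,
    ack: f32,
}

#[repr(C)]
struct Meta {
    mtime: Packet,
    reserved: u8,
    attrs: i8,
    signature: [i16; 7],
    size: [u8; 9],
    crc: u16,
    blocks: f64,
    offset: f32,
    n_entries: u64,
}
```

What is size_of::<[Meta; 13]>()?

Packet: @0: dst [1B, align 1] → 1; +1 pad (align 2); @2: magic [2B, align 2] → 4; @4: flags [1B, align 1] → 5; +1 pad (align 2); @6: port [2B, align 2] → 8; @8: ack [4B, align 4] → 12; size 12, align 4
@0: mtime [12B, align 4] → 12
@12: reserved [1B, align 1] → 13
@13: attrs [1B, align 1] → 14
@14: signature [14B, align 2] → 28
@28: size [9B, align 1] → 37
+1 pad (align 2)
@38: crc [2B, align 2] → 40
@40: blocks [8B, align 8] → 48
@48: offset [4B, align 4] → 52
+4 pad (align 8)
@56: n_entries [8B, align 8] → 64
size 64, align 8
array of 13: 13 × 64 = 832

832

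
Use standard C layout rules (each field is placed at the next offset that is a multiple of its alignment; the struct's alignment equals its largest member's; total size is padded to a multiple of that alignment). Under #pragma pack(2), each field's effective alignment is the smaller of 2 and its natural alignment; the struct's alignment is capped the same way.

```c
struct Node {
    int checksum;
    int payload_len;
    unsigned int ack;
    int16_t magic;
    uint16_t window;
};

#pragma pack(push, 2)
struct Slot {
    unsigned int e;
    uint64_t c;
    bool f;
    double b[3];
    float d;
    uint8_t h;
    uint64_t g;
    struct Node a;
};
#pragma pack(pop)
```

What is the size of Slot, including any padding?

Node: @0: checksum [4B, align 4] → 4; @4: payload_len [4B, align 4] → 8; @8: ack [4B, align 4] → 12; @12: magic [2B, align 2] → 14; @14: window [2B, align 2] → 16; size 16, align 4
@0: e [4B, align 2] → 4
@4: c [8B, align 2] → 12
@12: f [1B, align 1] → 13
+1 pad (align 2)
@14: b [24B, align 2] → 38
@38: d [4B, align 2] → 42
@42: h [1B, align 1] → 43
+1 pad (align 2)
@44: g [8B, align 2] → 52
@52: a [16B, align 2] → 68
size 68, align 2

68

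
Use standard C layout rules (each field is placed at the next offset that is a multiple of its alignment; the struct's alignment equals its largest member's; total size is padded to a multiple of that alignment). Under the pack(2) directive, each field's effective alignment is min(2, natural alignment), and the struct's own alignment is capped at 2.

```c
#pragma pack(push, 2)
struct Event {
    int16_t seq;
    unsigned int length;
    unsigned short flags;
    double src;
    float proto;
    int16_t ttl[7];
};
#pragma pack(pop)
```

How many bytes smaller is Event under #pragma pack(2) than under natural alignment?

14

natural layout:
  seq at 0 (size 2, align 2) → ends 2
  pad 2 to align 4 for length
  length at 4 (size 4, align 4) → ends 8
  flags at 8 (size 2, align 2) → ends 10
  pad 6 to align 8 for src
  src at 16 (size 8, align 8) → ends 24
  proto at 24 (size 4, align 4) → ends 28
  ttl at 28 (size 14, align 2) → ends 42
  tail pad 6 to reach multiple of 8
  total 48 bytes, alignment 8
packed(2) layout:
  seq at 0 (size 2, align 2) → ends 2
  length at 2 (size 4, align 2) → ends 6
  flags at 6 (size 2, align 2) → ends 8
  src at 8 (size 8, align 2) → ends 16
  proto at 16 (size 4, align 2) → ends 20
  ttl at 20 (size 14, align 2) → ends 34
  total 34 bytes, alignment 2
48 − 34 = 14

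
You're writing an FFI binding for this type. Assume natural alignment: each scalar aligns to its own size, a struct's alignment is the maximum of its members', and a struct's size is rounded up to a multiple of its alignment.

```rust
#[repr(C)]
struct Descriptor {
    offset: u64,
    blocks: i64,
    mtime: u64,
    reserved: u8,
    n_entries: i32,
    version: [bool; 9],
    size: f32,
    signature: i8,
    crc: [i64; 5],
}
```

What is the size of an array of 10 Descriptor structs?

@0: offset [8B, align 8] → 8
@8: blocks [8B, align 8] → 16
@16: mtime [8B, align 8] → 24
@24: reserved [1B, align 1] → 25
+3 pad (align 4)
@28: n_entries [4B, align 4] → 32
@32: version [9B, align 1] → 41
+3 pad (align 4)
@44: size [4B, align 4] → 48
@48: signature [1B, align 1] → 49
+7 pad (align 8)
@56: crc [40B, align 8] → 96
size 96, align 8
array of 10: 10 × 96 = 960

960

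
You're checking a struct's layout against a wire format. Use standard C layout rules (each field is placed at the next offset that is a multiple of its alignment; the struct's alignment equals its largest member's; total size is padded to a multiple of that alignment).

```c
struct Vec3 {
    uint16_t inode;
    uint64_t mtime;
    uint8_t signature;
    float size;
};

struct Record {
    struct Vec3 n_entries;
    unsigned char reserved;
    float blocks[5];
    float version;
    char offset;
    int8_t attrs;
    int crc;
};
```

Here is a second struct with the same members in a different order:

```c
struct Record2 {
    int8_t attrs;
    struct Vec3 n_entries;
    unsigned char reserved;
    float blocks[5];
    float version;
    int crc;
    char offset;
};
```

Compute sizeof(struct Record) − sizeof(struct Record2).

Vec3: @0: inode [2B, align 2] → 2; +6 pad (align 8); @8: mtime [8B, align 8] → 16; @16: signature [1B, align 1] → 17; +3 pad (align 4); @20: size [4B, align 4] → 24; size 24, align 8
@0: n_entries [24B, align 8] → 24
@24: reserved [1B, align 1] → 25
+3 pad (align 4)
@28: blocks [20B, align 4] → 48
@48: version [4B, align 4] → 52
@52: offset [1B, align 1] → 53
@53: attrs [1B, align 1] → 54
+2 pad (align 4)
@56: crc [4B, align 4] → 60
+4 tail pad (align 8)
size 64, align 8
— Record2 —
@0: attrs [1B, align 1] → 1
+7 pad (align 8)
@8: n_entries [24B, align 8] → 32
@32: reserved [1B, align 1] → 33
+3 pad (align 4)
@36: blocks [20B, align 4] → 56
@56: version [4B, align 4] → 60
@60: crc [4B, align 4] → 64
@64: offset [1B, align 1] → 65
+7 tail pad (align 8)
size 72, align 8
64 − 72 = -8

-8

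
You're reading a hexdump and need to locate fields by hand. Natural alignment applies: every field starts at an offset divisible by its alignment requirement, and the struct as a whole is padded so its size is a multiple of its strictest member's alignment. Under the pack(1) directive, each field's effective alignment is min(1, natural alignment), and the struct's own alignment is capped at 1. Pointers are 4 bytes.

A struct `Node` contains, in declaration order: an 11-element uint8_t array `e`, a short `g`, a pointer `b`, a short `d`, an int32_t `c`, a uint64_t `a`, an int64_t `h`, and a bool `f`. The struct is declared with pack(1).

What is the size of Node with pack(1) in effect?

40

e at 0 (size 11, align 1) → ends 11
g at 11 (size 2, align 1) → ends 13
b at 13 (size 4, align 1) → ends 17
d at 17 (size 2, align 1) → ends 19
c at 19 (size 4, align 1) → ends 23
a at 23 (size 8, align 1) → ends 31
h at 31 (size 8, align 1) → ends 39
f at 39 (size 1, align 1) → ends 40
total 40 bytes, alignment 1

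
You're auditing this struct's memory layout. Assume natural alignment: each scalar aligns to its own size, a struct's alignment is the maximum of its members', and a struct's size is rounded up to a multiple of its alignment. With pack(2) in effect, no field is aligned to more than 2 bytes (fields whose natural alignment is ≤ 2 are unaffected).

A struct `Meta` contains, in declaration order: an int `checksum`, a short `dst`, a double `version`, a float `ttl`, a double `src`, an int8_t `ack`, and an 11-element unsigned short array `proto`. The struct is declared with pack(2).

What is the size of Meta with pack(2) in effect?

checksum at 0 (size 4, align 2) → ends 4
dst at 4 (size 2, align 2) → ends 6
version at 6 (size 8, align 2) → ends 14
ttl at 14 (size 4, align 2) → ends 18
src at 18 (size 8, align 2) → ends 26
ack at 26 (size 1, align 1) → ends 27
pad 1 to align 2 for proto
proto at 28 (size 22, align 2) → ends 50
total 50 bytes, alignment 2

50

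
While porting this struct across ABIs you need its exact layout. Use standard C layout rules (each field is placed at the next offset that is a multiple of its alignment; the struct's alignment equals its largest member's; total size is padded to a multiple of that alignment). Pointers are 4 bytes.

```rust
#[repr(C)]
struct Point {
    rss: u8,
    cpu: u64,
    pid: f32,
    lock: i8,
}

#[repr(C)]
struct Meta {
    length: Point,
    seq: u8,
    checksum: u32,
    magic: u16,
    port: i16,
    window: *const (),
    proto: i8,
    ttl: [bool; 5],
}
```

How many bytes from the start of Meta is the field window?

36

Point: rss at 0 (size 1, align 1) → ends 1; pad 7 to align 8 for cpu; cpu at 8 (size 8, align 8) → ends 16; pid at 16 (size 4, align 4) → ends 20; lock at 20 (size 1, align 1) → ends 21; tail pad 3 to reach multiple of 8; total 24 bytes, alignment 8
length at 0 (size 24, align 8) → ends 24
seq at 24 (size 1, align 1) → ends 25
pad 3 to align 4 for checksum
checksum at 28 (size 4, align 4) → ends 32
magic at 32 (size 2, align 2) → ends 34
port at 34 (size 2, align 2) → ends 36
window at 36 (size 4, align 4) → ends 40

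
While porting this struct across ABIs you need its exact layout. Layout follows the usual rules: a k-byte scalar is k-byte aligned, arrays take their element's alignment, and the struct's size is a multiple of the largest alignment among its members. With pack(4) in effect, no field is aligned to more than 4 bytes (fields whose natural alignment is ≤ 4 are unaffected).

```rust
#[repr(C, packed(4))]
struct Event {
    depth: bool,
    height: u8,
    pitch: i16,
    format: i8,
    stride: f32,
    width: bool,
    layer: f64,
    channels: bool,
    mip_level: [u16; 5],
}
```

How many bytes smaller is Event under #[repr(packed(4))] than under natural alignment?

natural layout:
  depth at 0 (size 1, align 1) → ends 1
  height at 1 (size 1, align 1) → ends 2
  pitch at 2 (size 2, align 2) → ends 4
  format at 4 (size 1, align 1) → ends 5
  pad 3 to align 4 for stride
  stride at 8 (size 4, align 4) → ends 12
  width at 12 (size 1, align 1) → ends 13
  pad 3 to align 8 for layer
  layer at 16 (size 8, align 8) → ends 24
  channels at 24 (size 1, align 1) → ends 25
  pad 1 to align 2 for mip_level
  mip_level at 26 (size 10, align 2) → ends 36
  tail pad 4 to reach multiple of 8
  total 40 bytes, alignment 8
packed(4) layout:
  depth at 0 (size 1, align 1) → ends 1
  height at 1 (size 1, align 1) → ends 2
  pitch at 2 (size 2, align 2) → ends 4
  format at 4 (size 1, align 1) → ends 5
  pad 3 to align 4 for stride
  stride at 8 (size 4, align 4) → ends 12
  width at 12 (size 1, align 1) → ends 13
  pad 3 to align 4 for layer
  layer at 16 (size 8, align 4) → ends 24
  channels at 24 (size 1, align 1) → ends 25
  pad 1 to align 2 for mip_level
  mip_level at 26 (size 10, align 2) → ends 36
  total 36 bytes, alignment 4
40 − 36 = 4

4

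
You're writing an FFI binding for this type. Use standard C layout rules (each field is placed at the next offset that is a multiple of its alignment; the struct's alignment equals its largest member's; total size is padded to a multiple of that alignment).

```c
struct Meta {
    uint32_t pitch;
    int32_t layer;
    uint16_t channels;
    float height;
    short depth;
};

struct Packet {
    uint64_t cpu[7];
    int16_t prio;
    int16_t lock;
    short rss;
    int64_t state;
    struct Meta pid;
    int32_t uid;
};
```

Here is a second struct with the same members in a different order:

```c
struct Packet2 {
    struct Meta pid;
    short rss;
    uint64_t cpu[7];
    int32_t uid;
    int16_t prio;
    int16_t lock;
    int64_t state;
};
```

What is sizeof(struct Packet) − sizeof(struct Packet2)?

0

Meta: 0..4  pitch  (4B, 4-aligned); 4..8  layer  (4B, 4-aligned); 8..10  channels  (2B, 2-aligned); 10..12  -- padding (2B); 12..16  height  (4B, 4-aligned); 16..18  depth  (2B, 2-aligned); 18..20  -- tail padding (2B); sizeof = 20, alignof = 4
0..56  cpu  (56B, 8-aligned)
56..58  prio  (2B, 2-aligned)
58..60  lock  (2B, 2-aligned)
60..62  rss  (2B, 2-aligned)
62..64  -- padding (2B)
64..72  state  (8B, 8-aligned)
72..92  pid  (20B, 4-aligned)
92..96  uid  (4B, 4-aligned)
sizeof = 96, alignof = 8
— Packet2 —
0..20  pid  (20B, 4-aligned)
20..22  rss  (2B, 2-aligned)
22..24  -- padding (2B)
24..80  cpu  (56B, 8-aligned)
80..84  uid  (4B, 4-aligned)
84..86  prio  (2B, 2-aligned)
86..88  lock  (2B, 2-aligned)
88..96  state  (8B, 8-aligned)
sizeof = 96, alignof = 8
96 − 96 = 0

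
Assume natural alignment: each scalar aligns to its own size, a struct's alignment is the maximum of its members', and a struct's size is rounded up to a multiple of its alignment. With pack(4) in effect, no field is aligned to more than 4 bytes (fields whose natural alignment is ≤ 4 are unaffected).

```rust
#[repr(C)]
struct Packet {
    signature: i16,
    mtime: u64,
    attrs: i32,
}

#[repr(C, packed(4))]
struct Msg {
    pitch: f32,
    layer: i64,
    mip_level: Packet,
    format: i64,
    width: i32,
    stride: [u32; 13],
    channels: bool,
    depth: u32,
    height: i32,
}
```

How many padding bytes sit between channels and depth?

3

Packet: 0..2  signature  (2B, 2-aligned); 2..8  -- padding (6B); 8..16  mtime  (8B, 8-aligned); 16..20  attrs  (4B, 4-aligned); 20..24  -- tail padding (4B); sizeof = 24, alignof = 8
0..4  pitch  (4B, 4-aligned)
4..12  layer  (8B, 4-aligned)
12..36  mip_level  (24B, 4-aligned)
36..44  format  (8B, 4-aligned)
44..48  width  (4B, 4-aligned)
48..100  stride  (52B, 4-aligned)
100..101  channels  (1B, 1-aligned)
101..104  -- padding (3B)
104..108  depth  (4B, 4-aligned)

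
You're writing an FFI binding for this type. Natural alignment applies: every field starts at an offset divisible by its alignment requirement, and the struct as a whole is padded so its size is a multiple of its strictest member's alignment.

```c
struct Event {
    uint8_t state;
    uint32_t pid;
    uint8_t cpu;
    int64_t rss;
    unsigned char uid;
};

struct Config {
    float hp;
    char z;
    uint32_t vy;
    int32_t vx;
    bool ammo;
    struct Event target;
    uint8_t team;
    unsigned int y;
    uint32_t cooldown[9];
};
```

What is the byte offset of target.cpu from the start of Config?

Event: 0..1  state  (1B, 1-aligned); 1..4  -- padding (3B); 4..8  pid  (4B, 4-aligned); 8..9  cpu  (1B, 1-aligned); 9..16  -- padding (7B); 16..24  rss  (8B, 8-aligned); 24..25  uid  (1B, 1-aligned); 25..32  -- tail padding (7B); sizeof = 32, alignof = 8
0..4  hp  (4B, 4-aligned)
4..5  z  (1B, 1-aligned)
5..8  -- padding (3B)
8..12  vy  (4B, 4-aligned)
12..16  vx  (4B, 4-aligned)
16..17  ammo  (1B, 1-aligned)
17..24  -- padding (7B)
24..56  target  (32B, 8-aligned)
within Event: cpu at 8
24 + 8 = 32

32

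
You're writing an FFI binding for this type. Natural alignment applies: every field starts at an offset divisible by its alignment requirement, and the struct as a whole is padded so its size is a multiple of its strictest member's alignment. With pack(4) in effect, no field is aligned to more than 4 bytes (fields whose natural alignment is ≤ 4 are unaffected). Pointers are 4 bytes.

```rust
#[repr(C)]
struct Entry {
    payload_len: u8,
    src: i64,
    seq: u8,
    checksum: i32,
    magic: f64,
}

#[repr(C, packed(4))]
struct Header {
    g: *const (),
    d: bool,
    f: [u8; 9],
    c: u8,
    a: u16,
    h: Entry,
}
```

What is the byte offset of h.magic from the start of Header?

Entry: payload_len at 0 (size 1, align 1) → ends 1; pad 7 to align 8 for src; src at 8 (size 8, align 8) → ends 16; seq at 16 (size 1, align 1) → ends 17; pad 3 to align 4 for checksum; checksum at 20 (size 4, align 4) → ends 24; magic at 24 (size 8, align 8) → ends 32; total 32 bytes, alignment 8
g at 0 (size 4, align 4) → ends 4
d at 4 (size 1, align 1) → ends 5
f at 5 (size 9, align 1) → ends 14
c at 14 (size 1, align 1) → ends 15
pad 1 to align 2 for a
a at 16 (size 2, align 2) → ends 18
pad 2 to align 4 for h
h at 20 (size 32, align 4) → ends 52
within Entry: magic at 24
20 + 24 = 44

44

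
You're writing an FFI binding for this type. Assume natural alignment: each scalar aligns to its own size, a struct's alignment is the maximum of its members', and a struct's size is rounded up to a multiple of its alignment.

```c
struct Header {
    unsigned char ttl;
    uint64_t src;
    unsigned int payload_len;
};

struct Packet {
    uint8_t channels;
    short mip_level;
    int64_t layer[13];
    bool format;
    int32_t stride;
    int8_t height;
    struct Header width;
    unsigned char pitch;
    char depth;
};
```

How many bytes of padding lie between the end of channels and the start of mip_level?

Header: ttl at 0 (size 1, align 1) → ends 1; pad 7 to align 8 for src; src at 8 (size 8, align 8) → ends 16; payload_len at 16 (size 4, align 4) → ends 20; tail pad 4 to reach multiple of 8; total 24 bytes, alignment 8
channels at 0 (size 1, align 1) → ends 1
pad 1 to align 2 for mip_level
mip_level at 2 (size 2, align 2) → ends 4

1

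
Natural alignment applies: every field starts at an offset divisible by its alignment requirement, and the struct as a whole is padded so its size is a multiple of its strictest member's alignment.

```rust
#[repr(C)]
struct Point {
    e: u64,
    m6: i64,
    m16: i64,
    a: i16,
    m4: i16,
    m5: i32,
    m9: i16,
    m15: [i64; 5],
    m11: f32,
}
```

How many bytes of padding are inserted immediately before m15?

6

e at 0 (size 8, align 8) → ends 8
m6 at 8 (size 8, align 8) → ends 16
m16 at 16 (size 8, align 8) → ends 24
a at 24 (size 2, align 2) → ends 26
m4 at 26 (size 2, align 2) → ends 28
m5 at 28 (size 4, align 4) → ends 32
m9 at 32 (size 2, align 2) → ends 34
pad 6 to align 8 for m15
m15 at 40 (size 40, align 8) → ends 80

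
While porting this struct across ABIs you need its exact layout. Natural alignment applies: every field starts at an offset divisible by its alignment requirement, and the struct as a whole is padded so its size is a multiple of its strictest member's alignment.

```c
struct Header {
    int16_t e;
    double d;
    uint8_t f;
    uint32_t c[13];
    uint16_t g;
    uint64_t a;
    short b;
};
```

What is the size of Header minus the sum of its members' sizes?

21

0..2  e  (2B, 2-aligned)
2..8  -- padding (6B)
8..16  d  (8B, 8-aligned)
16..17  f  (1B, 1-aligned)
17..20  -- padding (3B)
20..72  c  (52B, 4-aligned)
72..74  g  (2B, 2-aligned)
74..80  -- padding (6B)
80..88  a  (8B, 8-aligned)
88..90  b  (2B, 2-aligned)
90..96  -- tail padding (6B)
sizeof = 96, alignof = 8
data bytes 75, size 96 → padding 21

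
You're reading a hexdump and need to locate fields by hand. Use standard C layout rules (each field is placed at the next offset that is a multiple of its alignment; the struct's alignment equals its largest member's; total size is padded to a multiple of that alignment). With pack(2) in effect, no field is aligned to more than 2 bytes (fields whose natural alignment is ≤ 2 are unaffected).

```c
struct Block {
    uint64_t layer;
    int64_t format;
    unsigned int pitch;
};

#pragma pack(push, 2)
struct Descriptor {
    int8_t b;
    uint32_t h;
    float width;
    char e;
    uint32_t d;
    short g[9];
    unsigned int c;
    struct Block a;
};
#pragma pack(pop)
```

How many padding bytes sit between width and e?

0

Block: 0..8  layer  (8B, 8-aligned); 8..16  format  (8B, 8-aligned); 16..20  pitch  (4B, 4-aligned); 20..24  -- tail padding (4B); sizeof = 24, alignof = 8
0..1  b  (1B, 1-aligned)
1..2  -- padding (1B)
2..6  h  (4B, 2-aligned)
6..10  width  (4B, 2-aligned)
10..11  e  (1B, 1-aligned)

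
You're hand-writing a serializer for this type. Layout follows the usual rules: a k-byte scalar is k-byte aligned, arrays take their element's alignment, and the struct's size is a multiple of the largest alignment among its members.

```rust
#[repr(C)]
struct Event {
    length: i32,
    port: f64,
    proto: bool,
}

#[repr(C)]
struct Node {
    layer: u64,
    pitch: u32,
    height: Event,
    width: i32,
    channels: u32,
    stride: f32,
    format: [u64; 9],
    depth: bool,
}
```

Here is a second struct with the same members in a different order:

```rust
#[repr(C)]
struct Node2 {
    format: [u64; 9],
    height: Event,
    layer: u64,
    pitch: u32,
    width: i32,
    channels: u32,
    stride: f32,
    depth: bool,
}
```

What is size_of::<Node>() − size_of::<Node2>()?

8

Event: length at 0 (size 4, align 4) → ends 4; pad 4 to align 8 for port; port at 8 (size 8, align 8) → ends 16; proto at 16 (size 1, align 1) → ends 17; tail pad 7 to reach multiple of 8; total 24 bytes, alignment 8
layer at 0 (size 8, align 8) → ends 8
pitch at 8 (size 4, align 4) → ends 12
pad 4 to align 8 for height
height at 16 (size 24, align 8) → ends 40
width at 40 (size 4, align 4) → ends 44
channels at 44 (size 4, align 4) → ends 48
stride at 48 (size 4, align 4) → ends 52
pad 4 to align 8 for format
format at 56 (size 72, align 8) → ends 128
depth at 128 (size 1, align 1) → ends 129
tail pad 7 to reach multiple of 8
total 136 bytes, alignment 8
— Node2 —
format at 0 (size 72, align 8) → ends 72
height at 72 (size 24, align 8) → ends 96
layer at 96 (size 8, align 8) → ends 104
pitch at 104 (size 4, align 4) → ends 108
width at 108 (size 4, align 4) → ends 112
channels at 112 (size 4, align 4) → ends 116
stride at 116 (size 4, align 4) → ends 120
depth at 120 (size 1, align 1) → ends 121
tail pad 7 to reach multiple of 8
total 128 bytes, alignment 8
136 − 128 = 8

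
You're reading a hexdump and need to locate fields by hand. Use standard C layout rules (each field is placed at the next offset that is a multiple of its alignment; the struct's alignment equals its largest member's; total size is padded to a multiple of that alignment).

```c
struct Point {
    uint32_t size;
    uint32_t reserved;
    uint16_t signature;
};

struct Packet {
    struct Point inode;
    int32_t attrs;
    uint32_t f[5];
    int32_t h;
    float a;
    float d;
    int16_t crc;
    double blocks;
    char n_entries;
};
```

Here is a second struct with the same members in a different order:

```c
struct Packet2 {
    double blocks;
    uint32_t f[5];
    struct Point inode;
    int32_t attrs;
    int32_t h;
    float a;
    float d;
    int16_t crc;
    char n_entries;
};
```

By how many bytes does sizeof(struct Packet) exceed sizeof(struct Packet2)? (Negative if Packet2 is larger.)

8

Point: 0..4  size  (4B, 4-aligned); 4..8  reserved  (4B, 4-aligned); 8..10  signature  (2B, 2-aligned); 10..12  -- tail padding (2B); sizeof = 12, alignof = 4
0..12  inode  (12B, 4-aligned)
12..16  attrs  (4B, 4-aligned)
16..36  f  (20B, 4-aligned)
36..40  h  (4B, 4-aligned)
40..44  a  (4B, 4-aligned)
44..48  d  (4B, 4-aligned)
48..50  crc  (2B, 2-aligned)
50..56  -- padding (6B)
56..64  blocks  (8B, 8-aligned)
64..65  n_entries  (1B, 1-aligned)
65..72  -- tail padding (7B)
sizeof = 72, alignof = 8
— Packet2 —
0..8  blocks  (8B, 8-aligned)
8..28  f  (20B, 4-aligned)
28..40  inode  (12B, 4-aligned)
40..44  attrs  (4B, 4-aligned)
44..48  h  (4B, 4-aligned)
48..52  a  (4B, 4-aligned)
52..56  d  (4B, 4-aligned)
56..58  crc  (2B, 2-aligned)
58..59  n_entries  (1B, 1-aligned)
59..64  -- tail padding (5B)
sizeof = 64, alignof = 8
72 − 64 = 8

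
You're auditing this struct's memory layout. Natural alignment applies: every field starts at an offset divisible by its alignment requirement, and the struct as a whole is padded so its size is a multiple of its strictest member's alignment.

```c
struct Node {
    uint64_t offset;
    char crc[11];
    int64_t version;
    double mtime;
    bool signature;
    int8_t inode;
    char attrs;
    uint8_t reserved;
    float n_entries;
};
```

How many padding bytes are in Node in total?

5

@0: offset [8B, align 8] → 8
@8: crc [11B, align 1] → 19
+5 pad (align 8)
@24: version [8B, align 8] → 32
@32: mtime [8B, align 8] → 40
@40: signature [1B, align 1] → 41
@41: inode [1B, align 1] → 42
@42: attrs [1B, align 1] → 43
@43: reserved [1B, align 1] → 44
@44: n_entries [4B, align 4] → 48
size 48, align 8
data bytes 43, size 48 → padding 5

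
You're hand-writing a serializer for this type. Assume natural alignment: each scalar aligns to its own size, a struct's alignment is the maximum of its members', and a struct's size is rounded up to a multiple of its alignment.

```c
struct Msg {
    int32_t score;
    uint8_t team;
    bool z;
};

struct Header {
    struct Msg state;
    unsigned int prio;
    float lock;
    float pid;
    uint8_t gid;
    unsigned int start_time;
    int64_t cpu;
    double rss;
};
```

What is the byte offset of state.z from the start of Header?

5

Msg: 0..4  score  (4B, 4-aligned); 4..5  team  (1B, 1-aligned); 5..6  z  (1B, 1-aligned); 6..8  -- tail padding (2B); sizeof = 8, alignof = 4
0..8  state  (8B, 4-aligned)
within Msg: z at 5
0 + 5 = 5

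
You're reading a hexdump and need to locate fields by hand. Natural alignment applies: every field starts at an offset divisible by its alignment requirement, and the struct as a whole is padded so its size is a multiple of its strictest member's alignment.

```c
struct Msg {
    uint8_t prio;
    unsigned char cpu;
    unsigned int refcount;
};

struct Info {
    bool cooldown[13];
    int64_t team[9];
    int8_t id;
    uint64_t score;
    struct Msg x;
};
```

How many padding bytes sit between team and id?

Msg: 0..1  prio  (1B, 1-aligned); 1..2  cpu  (1B, 1-aligned); 2..4  -- padding (2B); 4..8  refcount  (4B, 4-aligned); sizeof = 8, alignof = 4
0..13  cooldown  (13B, 1-aligned)
13..16  -- padding (3B)
16..88  team  (72B, 8-aligned)
88..89  id  (1B, 1-aligned)

0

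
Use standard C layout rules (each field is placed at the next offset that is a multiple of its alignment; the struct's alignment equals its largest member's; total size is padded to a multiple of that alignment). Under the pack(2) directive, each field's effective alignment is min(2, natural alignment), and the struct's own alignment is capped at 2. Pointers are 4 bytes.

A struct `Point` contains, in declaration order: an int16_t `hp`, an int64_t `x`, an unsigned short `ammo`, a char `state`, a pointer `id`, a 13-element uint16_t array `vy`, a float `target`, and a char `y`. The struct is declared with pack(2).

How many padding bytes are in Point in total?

0..2  hp  (2B, 2-aligned)
2..10  x  (8B, 2-aligned)
10..12  ammo  (2B, 2-aligned)
12..13  state  (1B, 1-aligned)
13..14  -- padding (1B)
14..18  id  (4B, 2-aligned)
18..44  vy  (26B, 2-aligned)
44..48  target  (4B, 2-aligned)
48..49  y  (1B, 1-aligned)
49..50  -- tail padding (1B)
sizeof = 50, alignof = 2
data bytes 48, size 50 → padding 2

2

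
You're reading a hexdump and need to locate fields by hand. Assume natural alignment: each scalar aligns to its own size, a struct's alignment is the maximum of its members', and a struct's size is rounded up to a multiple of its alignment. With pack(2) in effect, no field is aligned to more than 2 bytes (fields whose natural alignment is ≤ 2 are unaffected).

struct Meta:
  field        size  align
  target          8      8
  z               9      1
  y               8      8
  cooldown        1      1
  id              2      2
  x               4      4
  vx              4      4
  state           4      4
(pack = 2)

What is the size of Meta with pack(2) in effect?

target at 0 (size 8, align 2) → ends 8
z at 8 (size 9, align 1) → ends 17
pad 1 to align 2 for y
y at 18 (size 8, align 2) → ends 26
cooldown at 26 (size 1, align 1) → ends 27
pad 1 to align 2 for id
id at 28 (size 2, align 2) → ends 30
x at 30 (size 4, align 2) → ends 34
vx at 34 (size 4, align 2) → ends 38
state at 38 (size 4, align 2) → ends 42
total 42 bytes, alignment 2

42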